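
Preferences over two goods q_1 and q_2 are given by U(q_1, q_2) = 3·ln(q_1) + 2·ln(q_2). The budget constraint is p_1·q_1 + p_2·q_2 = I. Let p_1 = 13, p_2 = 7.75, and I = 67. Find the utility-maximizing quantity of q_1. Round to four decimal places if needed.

q_1* = 3.0923

The MRS is (3/2)·q_2/q_1. Set MRS = p_1/p_2.
So 3·p_2·q_2 = 2·p_1·q_1; combined with the budget, a share 0.6 of income goes to q_1.
Demand: q_1*(p_1,p_2,I) = 0.6·I/p_1 and q_2* = 0.4·I/p_2.
At p_1=13, p_2=7.75, I=67: q_1* = 0.6·67/13 = 3.0923.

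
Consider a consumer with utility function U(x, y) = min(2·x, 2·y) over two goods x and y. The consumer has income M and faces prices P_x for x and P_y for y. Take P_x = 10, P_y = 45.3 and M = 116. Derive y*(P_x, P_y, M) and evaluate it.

y* = 2.0976

With perfect complements, no substitution: consume in ratio x:y = 2:2.
Budget: P_x·x + P_y·x = M, so (2·P_x + 2·P_y)·x = 2·M.
Demand: x*(P_x,P_y,M) = 2·M/(2·P_x + 2·P_y), y* = 2·M/(2·P_x + 2·P_y).
Here 2·10 + 2·45.3 = 110.6, giving y* = 2.0976.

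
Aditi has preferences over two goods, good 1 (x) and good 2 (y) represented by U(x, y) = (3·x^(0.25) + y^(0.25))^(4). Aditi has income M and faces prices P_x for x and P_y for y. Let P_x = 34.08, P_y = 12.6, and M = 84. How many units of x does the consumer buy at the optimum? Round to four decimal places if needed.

x* = 1.8644

With the ratio pinned down, the budget gives x* = M/(P_x + P_y·(y/x)) and y* = (y/x)·x*.
Numerically y/x = 0.870984, so x* = 84/(34.08 + 12.6·0.870984) = 1.8644.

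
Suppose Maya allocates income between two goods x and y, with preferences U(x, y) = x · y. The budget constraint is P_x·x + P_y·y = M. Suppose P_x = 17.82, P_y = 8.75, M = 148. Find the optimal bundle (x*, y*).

x* = 4.1526, y* = 8.4571

The MRS is y/x. Set MRS = P_x/P_y.
So P_y·y = P_x·x; combined with the budget, a share 0.5 of income goes to x.
Demand: x*(P_x,P_y,M) = 0.5·M/P_x and y* = 0.5·M/P_y.
At P_x=17.82, P_y=8.75, M=148: x* = 0.5·148/17.82 = 4.1526, y* = 8.4571.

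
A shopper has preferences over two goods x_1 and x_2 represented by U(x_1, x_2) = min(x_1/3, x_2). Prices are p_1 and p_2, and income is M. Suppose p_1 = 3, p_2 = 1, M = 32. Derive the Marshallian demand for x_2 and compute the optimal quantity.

Demand: x_1*(p_1,p_2,M) = 3·M/(3·p_1 + p_2), x_2* = M/(3·p_1 + p_2).
Here 3·3 + 1 = 10, giving x_2* = 3.2.

x_2* = 3.2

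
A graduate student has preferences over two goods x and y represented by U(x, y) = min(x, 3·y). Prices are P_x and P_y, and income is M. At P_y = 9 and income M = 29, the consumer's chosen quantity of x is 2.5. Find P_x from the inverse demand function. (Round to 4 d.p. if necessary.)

P_x = 8.6

With perfect complements, no substitution: consume in ratio x:y = 3:1.
Budget: P_x·x + P_y·(1/3)·x = M, so (3·P_x + P_y)·x = 3·M.
Demand: x*(P_x,P_y,M) = 3·M/(3·P_x + P_y), y* = M/(3·P_x + P_y).
Set x* = 2.5 in the demand function and solve for P_x: P_x = 8.6.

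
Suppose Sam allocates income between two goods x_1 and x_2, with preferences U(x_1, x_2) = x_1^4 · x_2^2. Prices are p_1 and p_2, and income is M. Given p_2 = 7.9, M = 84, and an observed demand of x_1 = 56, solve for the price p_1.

p_1 = 1

The MRS is 2·x_2/x_1. Set MRS = p_1/p_2.
So 4·p_2·x_2 = 2·p_1·x_1; combined with the budget, a share 2/3 of income goes to x_1.
Demand: x_1*(p_1,p_2,M) = 2/3·M/p_1 and x_2* = 1/3·M/p_2.
Set x_1* = 56 in the demand function and solve for p_1: p_1 = 1.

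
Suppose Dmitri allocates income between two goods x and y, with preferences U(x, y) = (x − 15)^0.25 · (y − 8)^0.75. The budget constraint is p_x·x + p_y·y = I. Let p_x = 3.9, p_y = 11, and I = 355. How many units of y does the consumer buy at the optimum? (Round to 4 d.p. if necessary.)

y* = 22.2159

MRS = (1/3)·(y−8)/(x−15). Tangency with p_x/p_y gives y−8 = 3·(p_x/p_y)·(x−15).
Substituting into the budget: x* = 15 + 0.25·(I − 15·p_x − 8·p_y)/p_x, and y* = 8 + 0.75·(…)/p_y.
Discretionary income = 355 − 15·3.9 − 8·11 = 208.5; y* = 8 + 0.75·208.5/11 = 22.2159.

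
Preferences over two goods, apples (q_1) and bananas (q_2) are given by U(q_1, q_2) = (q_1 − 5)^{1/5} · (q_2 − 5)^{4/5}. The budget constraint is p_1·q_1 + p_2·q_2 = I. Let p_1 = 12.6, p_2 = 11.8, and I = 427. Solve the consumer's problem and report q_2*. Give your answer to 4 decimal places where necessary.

This is Cobb-Douglas in (q_1−5, q_2−5): tangency gives 0.2·p_2·(q_2−5) = 0.8·p_1·(q_1−5).
Substituting into the budget: q_1* = 5 + 0.2·(I − 5·p_1 − 5·p_2)/p_1, and q_2* = 5 + 0.8·(…)/p_2.
Discretionary income = 427 − 5·12.6 − 5·11.8 = 305; q_2* = 5 + 0.8·305/11.8 = 25.678.

q_2* = 25.678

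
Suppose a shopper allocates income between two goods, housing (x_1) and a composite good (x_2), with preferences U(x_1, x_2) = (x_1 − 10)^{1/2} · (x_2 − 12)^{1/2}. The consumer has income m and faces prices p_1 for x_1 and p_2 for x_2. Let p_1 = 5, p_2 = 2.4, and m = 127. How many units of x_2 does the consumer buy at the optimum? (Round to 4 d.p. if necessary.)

Substituting into the budget: x_1* = 10 + 0.5·(m − 10·p_1 − 12·p_2)/p_1, and x_2* = 12 + 0.5·(…)/p_2.
Discretionary income = 127 − 10·5 − 12·2.4 = 48.2; x_2* = 12 + 0.5·48.2/2.4 = 22.0417.

x_2* = 22.0417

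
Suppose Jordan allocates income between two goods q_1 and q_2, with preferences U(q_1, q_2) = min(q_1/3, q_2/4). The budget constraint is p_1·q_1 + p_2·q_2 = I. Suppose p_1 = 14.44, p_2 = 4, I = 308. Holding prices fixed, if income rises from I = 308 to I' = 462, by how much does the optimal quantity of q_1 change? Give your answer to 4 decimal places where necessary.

Δq_1* = 7.7883

With perfect complements, no substitution: consume in ratio q_1:q_2 = 3:4.
Budget: p_1·q_1 + p_2·(4/3)·q_1 = I, so (3·p_1 + 4·p_2)·q_1 = 3·I.
Demand: q_1*(p_1,p_2,I) = 3·I/(3·p_1 + 4·p_2), q_2* = 4·I/(3·p_1 + 4·p_2).
Here 3·14.44 + 4·4 = 59.32, giving q_1* = 15.5765.
At I' = 462: q_1* = 23.3648. Change: 23.3648 − 15.5765 = 7.7883.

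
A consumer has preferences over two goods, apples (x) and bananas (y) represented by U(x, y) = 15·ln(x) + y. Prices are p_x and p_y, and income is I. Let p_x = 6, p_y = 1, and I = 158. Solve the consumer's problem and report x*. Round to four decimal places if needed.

Set MRS = p_x/p_y: (15/x)/1 = p_x/p_y.
So x*(p_x,p_y) = 15·p_y/p_x, independent of income; and y* = (I − 15·p_y)/p_y.
At the given prices: x* = 15·1/6 = 2.5.

x* = 2.5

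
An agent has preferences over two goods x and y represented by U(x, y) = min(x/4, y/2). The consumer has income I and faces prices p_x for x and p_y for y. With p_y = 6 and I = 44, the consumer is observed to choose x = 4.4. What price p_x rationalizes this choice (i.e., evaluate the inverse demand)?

p_x = 7

Leontief preferences: the optimum is at the kink where x/4 = y/2, i.e. y = (1/2)·x.
Budget: p_x·x + p_y·(1/2)·x = I, so (4·p_x + 2·p_y)·x = 4·I.
Demand: x*(p_x,p_y,I) = 4·I/(4·p_x + 2·p_y), y* = 2·I/(4·p_x + 2·p_y).
Set x* = 4.4 in the demand function and solve for p_x: p_x = 7.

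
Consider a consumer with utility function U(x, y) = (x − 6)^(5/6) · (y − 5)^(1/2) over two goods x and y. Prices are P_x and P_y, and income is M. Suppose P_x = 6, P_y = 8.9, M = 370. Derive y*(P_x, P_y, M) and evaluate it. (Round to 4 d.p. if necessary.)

y* = 17.198

MRS = (5/3)·(y−5)/(x−6). Tangency with P_x/P_y gives y−5 = (3/5)·(P_x/P_y)·(x−6).
Substituting into the budget: x* = 6 + 0.625·(M − 6·P_x − 5·P_y)/P_x, and y* = 5 + 0.375·(…)/P_y.
Discretionary income = 370 − 6·6 − 5·8.9 = 289.5; y* = 5 + 0.375·289.5/8.9 = 17.198.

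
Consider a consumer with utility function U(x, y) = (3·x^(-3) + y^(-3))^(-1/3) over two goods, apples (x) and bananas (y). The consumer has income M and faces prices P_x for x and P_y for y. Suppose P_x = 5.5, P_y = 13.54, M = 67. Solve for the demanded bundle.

MU_x ∝ 3·x^(-4), MU_y ∝ y^(-4), so MRS = 3·(y/x)^(4) = P_x/P_y.
Hence y/x = ((1/3)·P_x/P_y)^(1/(4)), i.e. raised to the 0.25 power.
With the ratio pinned down, the budget gives x* = M/(P_x + P_y·(y/x)) and y* = (y/x)·x*.
Numerically y/x = 0.606605, so x* = 67/(5.5 + 13.54·0.606605) = 4.8857 and y* = 0.606605·4.8857 = 2.9637.

x* = 4.8857, y* = 2.9637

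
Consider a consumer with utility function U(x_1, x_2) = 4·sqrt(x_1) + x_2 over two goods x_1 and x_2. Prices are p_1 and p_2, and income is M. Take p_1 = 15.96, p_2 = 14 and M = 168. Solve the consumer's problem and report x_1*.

x_1* = 3.0779

Set MRS = p_1/p_2: 2·x_1^(−1/2) = p_1/p_2.
Thus x_1* = (2·p_2/p_1)² — independent of M — with the rest of income spent on x_2.
Plugging in: x_1* = (2·14/15.96)² = 3.0779.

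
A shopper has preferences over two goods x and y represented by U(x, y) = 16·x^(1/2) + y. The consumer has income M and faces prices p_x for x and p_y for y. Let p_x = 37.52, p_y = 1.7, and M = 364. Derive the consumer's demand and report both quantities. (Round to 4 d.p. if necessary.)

x* = 0.1314, y* = 211.2179

Utility is quasi-linear in y; the FOC for x is 8/√x = p_x/p_y.
Solve: √x = 8·p_y/p_x, so x*(p_x,p_y) = (8·p_y/p_x)², and y* = (M − p_x·x*)/p_y.
Plugging in: x* = (8·1.7/37.52)² = 0.1314, y* = 211.2179.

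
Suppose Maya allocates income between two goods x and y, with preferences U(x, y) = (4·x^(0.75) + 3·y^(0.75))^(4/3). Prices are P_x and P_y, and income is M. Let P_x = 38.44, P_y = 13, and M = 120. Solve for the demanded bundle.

x* = 0.3401, y* = 8.2253

Substitute y = (y/x)·x into the budget: x* = M/(P_x + P_y·(y/x)).
Numerically y/x = 24.18829, so x* = 120/(38.44 + 13·24.18829) = 0.3401 and y* = 24.18829·0.3401 = 8.2253.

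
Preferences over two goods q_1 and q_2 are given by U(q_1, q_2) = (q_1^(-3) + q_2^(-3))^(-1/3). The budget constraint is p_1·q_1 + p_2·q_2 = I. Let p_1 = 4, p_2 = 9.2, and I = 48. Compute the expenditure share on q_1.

share on q_1 = 0.3487

From the CES first-order condition, (q_2/q_1)^(4) = p_1/p_2.
Hence q_2/q_1 = (p_1/p_2)^(1/(4)), i.e. raised to the 0.25 power.
With the ratio pinned down, the budget gives q_1* = I/(p_1 + p_2·(q_2/q_1)) and q_2* = (q_2/q_1)·q_1*.
Numerically q_2/q_1 = 0.812022, so q_1* = 48/(4 + 9.2·0.812022) = 4.1846 and q_2* = 0.812022·4.1846 = 3.398.
Expenditure on q_1: 4·4.1846 = 16.7384; share = 0.3487.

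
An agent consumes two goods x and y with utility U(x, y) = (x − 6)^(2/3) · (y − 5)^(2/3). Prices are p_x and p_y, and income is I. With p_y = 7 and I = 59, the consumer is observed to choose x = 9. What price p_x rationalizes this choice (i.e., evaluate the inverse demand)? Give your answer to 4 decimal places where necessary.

MRS = (y−5)/(x−6). Tangency with p_x/p_y gives y−5 = (p_x/p_y)·(x−6).
After buying the subsistence bundle (6, 5), a share 0.5 of the remaining income goes to x: x* = 6 + 0.5·(I − 6p_x − 5p_y)/p_x.
Set x* = 9 in the demand function and solve for p_x: p_x = 2.

p_x = 2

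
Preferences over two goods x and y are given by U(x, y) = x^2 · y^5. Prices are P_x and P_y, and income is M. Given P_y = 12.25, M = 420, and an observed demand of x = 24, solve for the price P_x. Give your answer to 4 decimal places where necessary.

P_x = 5

The MRS is (2/5)·y/x. Set MRS = P_x/P_y.
So 2·P_y·y = 5·P_x·x; combined with the budget, a share 2/7 of income goes to x.
Demand: x*(P_x,P_y,M) = 2/7·M/P_x and y* = 5/7·M/P_y.
Set x* = 24 in the demand function and solve for P_x: P_x = 5.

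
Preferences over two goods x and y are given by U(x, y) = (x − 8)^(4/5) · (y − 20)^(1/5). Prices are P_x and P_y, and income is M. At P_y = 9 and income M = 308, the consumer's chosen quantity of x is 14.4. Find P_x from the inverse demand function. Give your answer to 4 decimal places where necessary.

MRS = 4·(y−20)/(x−8). Tangency with P_x/P_y gives y−20 = (1/4)·(P_x/P_y)·(x−8).
Substituting into the budget: x* = 8 + 0.8·(M − 8·P_x − 20·P_y)/P_x, and y* = 20 + 0.2·(…)/P_y.
Set x* = 14.4 in the demand function and solve for P_x: P_x = 8.

P_x = 8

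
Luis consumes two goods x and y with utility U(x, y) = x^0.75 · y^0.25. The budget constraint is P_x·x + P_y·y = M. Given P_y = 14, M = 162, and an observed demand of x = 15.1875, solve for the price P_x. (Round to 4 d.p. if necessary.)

P_x = 8

Tangency: MRS = 3·y/x = P_x/P_y.
So 0.75·P_y·y = 0.25·P_x·x; combined with the budget, a share 0.75 of income goes to x.
Demand: x*(P_x,P_y,M) = 0.75·M/P_x and y* = 0.25·M/P_y.
Set x* = 15.1875 in the demand function and solve for P_x: P_x = 8.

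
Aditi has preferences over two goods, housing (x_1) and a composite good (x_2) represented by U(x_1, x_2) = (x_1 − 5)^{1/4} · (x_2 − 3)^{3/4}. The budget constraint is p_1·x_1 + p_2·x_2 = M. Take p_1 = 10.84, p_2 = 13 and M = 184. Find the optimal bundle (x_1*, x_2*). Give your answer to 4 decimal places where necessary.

MRS = (1/3)·(x_2−3)/(x_1−5). Tangency with p_1/p_2 gives x_2−3 = 3·(p_1/p_2)·(x_1−5).
After buying the subsistence bundle (5, 3), a share 0.25 of the remaining income goes to x_1: x_1* = 5 + 0.25·(M − 5p_1 − 3p_2)/p_1.
Discretionary income = 184 − 5·10.84 − 3·13 = 90.8; x_1* = 5 + 0.25·90.8/10.84 = 7.0941; x_2* = 3 + 0.75·90.8/13 = 8.2385.

x_1* = 7.0941, x_2* = 8.2385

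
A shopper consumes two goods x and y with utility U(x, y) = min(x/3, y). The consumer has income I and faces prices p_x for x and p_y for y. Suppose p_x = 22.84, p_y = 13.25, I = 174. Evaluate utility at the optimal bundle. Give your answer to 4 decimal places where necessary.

Leontief preferences: the optimum is at the kink where x/3 = y/1, i.e. y = (1/3)·x.
Budget: p_x·x + p_y·(1/3)·x = I, so (3·p_x + p_y)·x = 3·I.
Demand: x*(p_x,p_y,I) = 3·I/(3·p_x + p_y), y* = I/(3·p_x + p_y).
Here 3·22.84 + 13.25 = 81.77, giving x* = 6.3838 and y* = 2.1279.
Utility at the optimum: U(6.3838, 2.1279) = 2.1279.

V = 2.1279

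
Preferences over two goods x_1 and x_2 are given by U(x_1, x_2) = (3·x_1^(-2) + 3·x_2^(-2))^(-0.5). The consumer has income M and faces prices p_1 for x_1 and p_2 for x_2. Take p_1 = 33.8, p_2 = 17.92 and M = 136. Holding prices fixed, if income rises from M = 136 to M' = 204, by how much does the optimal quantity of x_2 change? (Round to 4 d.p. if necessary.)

From the CES first-order condition, (x_2/x_1)^(3) = p_1/p_2.
Solve for the ratio: x_2/x_1 = [p_1/p_2]^(1/3).
With the ratio pinned down, the budget gives x_1* = M/(p_1 + p_2·(x_2/x_1)) and x_2* = (x_2/x_1)·x_1*.
Numerically x_2/x_1 = 1.235548, so x_1* = 136/(33.8 + 17.92·1.235548) = 2.4311 and x_2* = 1.235548·2.4311 = 3.0038.
At M' = 204: x_2* = 4.5057. Change: 4.5057 − 3.0038 = 1.5019.

Δx_2* = 1.5019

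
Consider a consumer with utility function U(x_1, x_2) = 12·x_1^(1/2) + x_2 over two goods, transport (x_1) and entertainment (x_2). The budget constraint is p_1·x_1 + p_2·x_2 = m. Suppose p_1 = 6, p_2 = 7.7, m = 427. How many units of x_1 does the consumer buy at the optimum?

Utility is quasi-linear in x_2; the FOC for x_1 is 6/√x_1 = p_1/p_2.
Thus x_1* = (6·p_2/p_1)² — independent of m — with the rest of income spent on x_2.
Plugging in: x_1* = (6·7.7/6)² = 59.29.

x_1* = 59.29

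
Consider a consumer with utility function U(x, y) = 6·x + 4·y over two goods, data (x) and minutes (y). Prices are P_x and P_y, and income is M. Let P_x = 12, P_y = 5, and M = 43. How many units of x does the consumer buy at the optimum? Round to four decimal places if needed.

Linear utility — the consumer picks whichever good has higher MU/price: 6/12 = 0.5 vs 4/5 = 0.8.
y gives more utility per dollar, so spend all income on y: y* = M/P_y, x* = 0.
Numerically: x* = 0, y* = 8.6.

x* = 0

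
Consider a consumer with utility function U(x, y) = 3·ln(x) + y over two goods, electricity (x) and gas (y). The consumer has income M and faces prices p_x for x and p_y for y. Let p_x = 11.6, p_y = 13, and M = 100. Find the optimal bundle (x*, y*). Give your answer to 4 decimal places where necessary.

x* = 3.3621, y* = 4.6923

Set MRS = p_x/p_y: (3/x)/1 = p_x/p_y.
So x*(p_x,p_y) = 3·p_y/p_x, independent of income; and y* = (M − 3·p_y)/p_y.
At the given prices: x* = 3·13/11.6 = 3.3621, and y* = 4.6923.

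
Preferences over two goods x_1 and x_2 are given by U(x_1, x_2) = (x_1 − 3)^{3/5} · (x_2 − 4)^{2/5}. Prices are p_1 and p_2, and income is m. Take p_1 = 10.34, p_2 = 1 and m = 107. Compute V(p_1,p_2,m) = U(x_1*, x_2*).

V = 9.041

This is Cobb-Douglas in (x_1−3, x_2−4): tangency gives 0.6·p_2·(x_2−4) = 0.4·p_1·(x_1−3).
After buying the subsistence bundle (3, 4), a share 0.6 of the remaining income goes to x_1: x_1* = 3 + 0.6·(m − 3p_1 − 4p_2)/p_1.
Discretionary income = 107 − 3·10.34 − 4·1 = 71.98; x_1* = 3 + 0.6·71.98/10.34 = 7.1768; x_2* = 4 + 0.4·71.98/1 = 32.792.
Utility at the optimum: U(7.1768, 32.792) = 9.041.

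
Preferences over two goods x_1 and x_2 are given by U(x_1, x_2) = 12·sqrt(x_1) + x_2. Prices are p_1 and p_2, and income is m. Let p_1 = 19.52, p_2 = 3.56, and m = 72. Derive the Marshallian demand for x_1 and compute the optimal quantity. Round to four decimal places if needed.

Set MRS = p_1/p_2: 6·x_1^(−1/2) = p_1/p_2.
Thus x_1* = (6·p_2/p_1)² — independent of m — with the rest of income spent on x_2.
Plugging in: x_1* = (6·3.56/19.52)² = 1.1974.

x_1* = 1.1974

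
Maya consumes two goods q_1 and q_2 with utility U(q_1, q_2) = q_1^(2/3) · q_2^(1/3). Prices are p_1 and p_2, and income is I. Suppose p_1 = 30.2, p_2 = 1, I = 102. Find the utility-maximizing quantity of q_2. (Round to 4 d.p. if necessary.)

q_2* = 34

Tangency: MRS = 2·q_2/q_1 = p_1/p_2.
So 2/3·p_2·q_2 = 1/3·p_1·q_1; combined with the budget, a share 2/3 of income goes to q_1.
Demand: q_1*(p_1,p_2,I) = 2/3·I/p_1 and q_2* = 1/3·I/p_2.
At p_1=30.2, p_2=1, I=102: q_2* = 1/3·102/1 = 34.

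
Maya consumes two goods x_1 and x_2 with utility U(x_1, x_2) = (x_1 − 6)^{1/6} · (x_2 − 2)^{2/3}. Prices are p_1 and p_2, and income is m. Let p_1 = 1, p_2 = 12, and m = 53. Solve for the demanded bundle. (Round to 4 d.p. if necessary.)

MRS = (1/4)·(x_2−2)/(x_1−6). Tangency with p_1/p_2 gives x_2−2 = 4·(p_1/p_2)·(x_1−6).
Substituting into the budget: x_1* = 6 + 0.2·(m − 6·p_1 − 2·p_2)/p_1, and x_2* = 2 + 0.8·(…)/p_2.
Discretionary income = 53 − 6·1 − 2·12 = 23; x_1* = 6 + 0.2·23/1 = 10.6; x_2* = 2 + 0.8·23/12 = 3.5333.

x_1* = 10.6, x_2* = 3.5333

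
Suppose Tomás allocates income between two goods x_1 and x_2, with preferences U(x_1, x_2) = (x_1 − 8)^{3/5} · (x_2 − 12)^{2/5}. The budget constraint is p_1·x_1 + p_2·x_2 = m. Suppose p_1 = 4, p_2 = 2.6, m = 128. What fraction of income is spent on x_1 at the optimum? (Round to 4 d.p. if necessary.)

share on x_1 = 0.5537

Let x_1' = x_1−8, x_2' = x_2−12. MRS = (3/2)·x_2'/x_1' = p_1/p_2.
After buying the subsistence bundle (8, 12), a share 0.6 of the remaining income goes to x_1: x_1* = 8 + 0.6·(m − 8p_1 − 12p_2)/p_1.
Discretionary income = 128 − 8·4 − 12·2.6 = 64.8; x_1* = 8 + 0.6·64.8/4 = 17.72; x_2* = 12 + 0.4·64.8/2.6 = 21.9692.
Expenditure on x_1: 4·17.72 = 70.88; share = 0.5537.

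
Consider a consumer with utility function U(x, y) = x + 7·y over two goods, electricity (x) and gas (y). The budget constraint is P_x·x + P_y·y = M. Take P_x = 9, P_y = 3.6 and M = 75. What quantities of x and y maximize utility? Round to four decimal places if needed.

x* = 0, y* = 20.8333

Linear utility — the consumer picks whichever good has higher MU/price: 1/9 = 0.1111 vs 7/3.6 = 1.9444.
y gives more utility per dollar, so spend all income on y: y* = M/P_y, x* = 0.
Numerically: x* = 0, y* = 20.8333.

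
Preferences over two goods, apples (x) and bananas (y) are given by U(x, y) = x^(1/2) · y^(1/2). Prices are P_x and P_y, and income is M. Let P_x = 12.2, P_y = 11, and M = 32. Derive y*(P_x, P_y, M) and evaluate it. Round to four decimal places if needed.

y* = 1.4545

Tangency: MRS = y/x = P_x/P_y.
Rearranging, P_y·y = P_x·x. Substituting into the budget gives P_x·x·(1 + 1) = M.
Demand: x*(P_x,P_y,M) = 0.5·M/P_x and y* = 0.5·M/P_y.
At P_x=12.2, P_y=11, M=32: y* = 0.5·32/11 = 1.4545.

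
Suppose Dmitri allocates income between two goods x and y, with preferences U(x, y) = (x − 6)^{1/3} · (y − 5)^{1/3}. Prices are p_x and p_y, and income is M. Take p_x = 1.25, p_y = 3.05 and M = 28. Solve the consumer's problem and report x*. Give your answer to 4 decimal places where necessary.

x* = 8.1

This is Cobb-Douglas in (x−6, y−5): tangency gives 1/3·p_y·(y−5) = 1/3·p_x·(x−6).
Substituting into the budget: x* = 6 + 0.5·(M − 6·p_x − 5·p_y)/p_x, and y* = 5 + 0.5·(…)/p_y.
Discretionary income = 28 − 6·1.25 − 5·3.05 = 5.25; x* = 6 + 0.5·5.25/1.25 = 8.1.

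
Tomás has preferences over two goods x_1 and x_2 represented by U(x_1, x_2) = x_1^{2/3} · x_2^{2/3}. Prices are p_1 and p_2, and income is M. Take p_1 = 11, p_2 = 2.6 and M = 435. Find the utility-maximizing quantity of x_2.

x_2* = 83.6538

MU_x_1/MU_x_2 = (2/3·x_2)/(2/3·x_1); tangency sets this equal to p_1/p_2.
So 2/3·p_2·x_2 = 2/3·p_1·x_1; combined with the budget, a share 0.5 of income goes to x_1.
Demand: x_1*(p_1,p_2,M) = 0.5·M/p_1 and x_2* = 0.5·M/p_2.
At p_1=11, p_2=2.6, M=435: x_2* = 0.5·435/2.6 = 83.6538.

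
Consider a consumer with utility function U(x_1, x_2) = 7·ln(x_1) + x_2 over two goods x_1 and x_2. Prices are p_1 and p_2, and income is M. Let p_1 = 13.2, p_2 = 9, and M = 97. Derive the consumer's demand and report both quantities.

x_1* = 4.7727, x_2* = 3.7778

Set MRS = p_1/p_2: (7/x_1)/1 = p_1/p_2.
So x_1*(p_1,p_2) = 7·p_2/p_1, independent of income; and x_2* = (M − 7·p_2)/p_2.
At the given prices: x_1* = 7·9/13.2 = 4.7727, and x_2* = 3.7778.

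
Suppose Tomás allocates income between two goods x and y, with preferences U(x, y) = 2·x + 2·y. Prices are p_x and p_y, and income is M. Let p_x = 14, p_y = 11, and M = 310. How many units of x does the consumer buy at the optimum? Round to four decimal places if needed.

y gives more utility per dollar, so spend all income on y: y* = M/p_y, x* = 0.
Numerically: x* = 0, y* = 28.1818.

x* = 0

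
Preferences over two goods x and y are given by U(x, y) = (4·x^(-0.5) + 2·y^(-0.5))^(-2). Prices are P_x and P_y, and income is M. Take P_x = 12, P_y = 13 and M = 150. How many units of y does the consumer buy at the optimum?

Numerically y/x = 0.597226, so x* = 150/(12 + 13·0.597226) = 7.5896 and y* = 0.597226·7.5896 = 4.5327.

y* = 4.5327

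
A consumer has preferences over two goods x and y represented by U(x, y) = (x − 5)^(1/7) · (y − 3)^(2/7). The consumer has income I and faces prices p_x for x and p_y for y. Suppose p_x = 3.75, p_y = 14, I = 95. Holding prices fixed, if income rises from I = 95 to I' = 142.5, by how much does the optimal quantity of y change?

Let x' = x−5, y' = y−3. MRS = (1/2)·y'/x' = p_x/p_y.
After buying the subsistence bundle (5, 3), a share 1/3 of the remaining income goes to x: x* = 5 + 1/3·(I − 5p_x − 3p_y)/p_x.
Discretionary income = 95 − 5·3.75 − 3·14 = 34.25; y* = 3 + 2/3·34.25/14 = 4.631.
At I' = 142.5: y* = 6.8929. Change: 6.8929 − 4.631 = 2.2619.

Δy* = 2.2619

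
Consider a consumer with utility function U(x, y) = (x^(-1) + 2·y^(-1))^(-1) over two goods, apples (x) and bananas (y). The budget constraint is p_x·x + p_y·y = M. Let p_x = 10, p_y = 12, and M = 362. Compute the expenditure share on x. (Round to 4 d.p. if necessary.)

Substitute y = (y/x)·x into the budget: x* = M/(p_x + p_y·(y/x)).
Numerically y/x = 1.290994, so x* = 362/(10 + 12·1.290994) = 14.2006 and y* = 1.290994·14.2006 = 18.3329.
Expenditure on x: 10·14.2006 = 142.0057; share = 0.3923.

share on x = 0.3923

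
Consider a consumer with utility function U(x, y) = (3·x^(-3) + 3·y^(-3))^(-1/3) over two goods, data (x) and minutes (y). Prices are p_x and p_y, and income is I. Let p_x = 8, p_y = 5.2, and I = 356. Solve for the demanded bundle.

x* = 25.8134, y* = 28.7486

Numerically y/x = 1.113709, so x* = 356/(8 + 5.2·1.113709) = 25.8134 and y* = 1.113709·25.8134 = 28.7486.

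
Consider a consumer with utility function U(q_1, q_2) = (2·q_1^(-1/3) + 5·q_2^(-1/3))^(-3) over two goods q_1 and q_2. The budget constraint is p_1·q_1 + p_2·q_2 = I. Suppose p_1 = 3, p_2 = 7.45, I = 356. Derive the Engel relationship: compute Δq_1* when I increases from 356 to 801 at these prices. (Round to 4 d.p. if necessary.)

MRS = MU_q_1/MU_q_2 = (2/5)·(q_2/q_1)^(4/3). Set equal to p_1/p_2.
Solve for the ratio: q_2/q_1 = [(5/2)·p_1/p_2]^(0.75).
With the ratio pinned down, the budget gives q_1* = I/(p_1 + p_2·(q_2/q_1)) and q_2* = (q_2/q_1)·q_1*.
Numerically q_2/q_1 = 1.005029, so q_1* = 356/(3 + 7.45·1.005029) = 33.9453.
At I' = 801: q_1* = 76.3769. Change: 76.3769 − 33.9453 = 42.4316.

Δq_1* = 42.4316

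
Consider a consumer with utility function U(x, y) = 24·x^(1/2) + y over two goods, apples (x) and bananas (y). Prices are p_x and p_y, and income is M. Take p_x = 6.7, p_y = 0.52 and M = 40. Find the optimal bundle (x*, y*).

x* = 0.8674, y* = 65.747

MU_x = 12/√x, MU_y = 1. Tangency: 12/√x = p_x/p_y.
Solve: √x = 12·p_y/p_x, so x*(p_x,p_y) = (12·p_y/p_x)², and y* = (M − p_x·x*)/p_y.
Plugging in: x* = (12·0.52/6.7)² = 0.8674, y* = 65.747.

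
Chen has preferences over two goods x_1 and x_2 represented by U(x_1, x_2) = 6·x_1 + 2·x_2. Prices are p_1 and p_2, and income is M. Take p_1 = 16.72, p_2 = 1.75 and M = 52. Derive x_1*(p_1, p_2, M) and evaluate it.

Linear utility — the consumer picks whichever good has higher MU/price: 6/16.72 = 0.3589 vs 2/1.75 = 1.1429.
x_2 gives more utility per dollar, so spend all income on x_2: x_2* = M/p_2, x_1* = 0.
Numerically: x_1* = 0, x_2* = 29.7143.

x_1* = 0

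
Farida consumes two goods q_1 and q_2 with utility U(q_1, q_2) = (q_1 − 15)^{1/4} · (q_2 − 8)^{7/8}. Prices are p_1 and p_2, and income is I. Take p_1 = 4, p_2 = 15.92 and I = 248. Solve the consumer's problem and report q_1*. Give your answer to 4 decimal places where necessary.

This is Cobb-Douglas in (q_1−15, q_2−8): tangency gives 0.25·p_2·(q_2−8) = 0.875·p_1·(q_1−15).
After buying the subsistence bundle (15, 8), a share 2/9 of the remaining income goes to q_1: q_1* = 15 + 2/9·(I − 15p_1 − 8p_2)/p_1.
Discretionary income = 248 − 15·4 − 8·15.92 = 60.64; q_1* = 15 + 2/9·60.64/4 = 18.3689.

q_1* = 18.3689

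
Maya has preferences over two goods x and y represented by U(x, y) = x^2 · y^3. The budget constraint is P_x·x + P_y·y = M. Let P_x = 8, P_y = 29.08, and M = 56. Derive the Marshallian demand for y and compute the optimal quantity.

y* = 1.1554

The MRS is (2/3)·y/x. Set MRS = P_x/P_y.
Rearranging, P_y·y = (3/2)·P_x·x. Substituting into the budget gives P_x·x·(1 + (3/2)) = M.
Demand: x*(P_x,P_y,M) = 0.4·M/P_x and y* = 0.6·M/P_y.
At P_x=8, P_y=29.08, M=56: y* = 0.6·56/29.08 = 1.1554.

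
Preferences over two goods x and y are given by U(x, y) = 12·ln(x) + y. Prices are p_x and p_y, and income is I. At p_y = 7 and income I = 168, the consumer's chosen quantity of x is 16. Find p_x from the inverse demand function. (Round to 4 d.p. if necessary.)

MU_x = 12/x, MU_y = 1. Tangency: 12/x = p_x/p_y.
So x*(p_x,p_y) = 12·p_y/p_x, independent of income; and y* = (I − 12·p_y)/p_y.
Set x* = 16 in the demand function and solve for p_x: p_x = 5.25.

p_x = 5.25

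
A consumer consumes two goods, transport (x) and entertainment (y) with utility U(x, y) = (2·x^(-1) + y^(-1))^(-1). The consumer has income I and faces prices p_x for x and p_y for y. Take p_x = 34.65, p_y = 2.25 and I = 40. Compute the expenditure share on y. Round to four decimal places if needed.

share on y = 0.1527

Substitute y = (y/x)·x into the budget: x* = I/(p_x + p_y·(y/x)).
Numerically y/x = 2.774887, so x* = 40/(34.65 + 2.25·2.774887) = 0.9782 and y* = 2.774887·0.9782 = 2.7143.
Expenditure on y: 2.25·2.7143 = 6.1071; share = 0.1527.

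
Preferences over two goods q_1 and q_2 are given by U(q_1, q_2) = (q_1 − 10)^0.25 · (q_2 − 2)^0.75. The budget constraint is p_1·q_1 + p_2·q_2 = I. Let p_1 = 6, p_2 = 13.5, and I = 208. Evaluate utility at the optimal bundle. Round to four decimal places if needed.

V = 6.2557

This is Cobb-Douglas in (q_1−10, q_2−2): tangency gives 0.25·p_2·(q_2−2) = 0.75·p_1·(q_1−10).
After buying the subsistence bundle (10, 2), a share 0.25 of the remaining income goes to q_1: q_1* = 10 + 0.25·(I − 10p_1 − 2p_2)/p_1.
Discretionary income = 208 − 10·6 − 2·13.5 = 121; q_1* = 10 + 0.25·121/6 = 15.0417; q_2* = 2 + 0.75·121/13.5 = 8.7222.
Utility at the optimum: U(15.0417, 8.7222) = 6.2557.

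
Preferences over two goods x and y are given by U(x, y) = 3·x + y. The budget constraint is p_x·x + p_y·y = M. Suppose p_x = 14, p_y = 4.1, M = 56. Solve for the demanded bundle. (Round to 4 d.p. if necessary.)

Perfect substitutes: compare marginal utility per dollar. 3/p_x vs 1/p_y → 0.2143 vs 0.2439.
y gives more utility per dollar, so spend all income on y: y* = M/p_y, x* = 0.
Numerically: x* = 0, y* = 13.6585.

x* = 0, y* = 13.6585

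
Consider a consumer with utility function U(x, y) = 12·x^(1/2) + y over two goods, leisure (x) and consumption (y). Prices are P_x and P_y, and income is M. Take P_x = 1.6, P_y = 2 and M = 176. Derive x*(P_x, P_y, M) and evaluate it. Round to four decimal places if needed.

Solve: √x = 6·P_y/P_x, so x*(P_x,P_y) = (6·P_y/P_x)², and y* = (M − P_x·x*)/P_y.
Plugging in: x* = (6·2/1.6)² = 56.25.

x* = 56.25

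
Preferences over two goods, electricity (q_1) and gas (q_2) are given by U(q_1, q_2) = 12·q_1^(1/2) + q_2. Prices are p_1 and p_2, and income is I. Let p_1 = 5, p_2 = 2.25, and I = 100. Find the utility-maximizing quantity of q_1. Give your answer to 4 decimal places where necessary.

q_1* = 7.29

Thus q_1* = (6·p_2/p_1)² — independent of I — with the rest of income spent on q_2.
Plugging in: q_1* = (6·2.25/5)² = 7.29.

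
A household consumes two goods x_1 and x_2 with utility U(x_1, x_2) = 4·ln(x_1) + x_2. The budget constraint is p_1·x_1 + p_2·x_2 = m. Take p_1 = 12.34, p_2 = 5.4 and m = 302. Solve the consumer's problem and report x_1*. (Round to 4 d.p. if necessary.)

x_1* = 1.7504

Set MRS = p_1/p_2: (4/x_1)/1 = p_1/p_2.
So x_1*(p_1,p_2) = 4·p_2/p_1, independent of income; and x_2* = (m − 4·p_2)/p_2.
At the given prices: x_1* = 4·5.4/12.34 = 1.7504.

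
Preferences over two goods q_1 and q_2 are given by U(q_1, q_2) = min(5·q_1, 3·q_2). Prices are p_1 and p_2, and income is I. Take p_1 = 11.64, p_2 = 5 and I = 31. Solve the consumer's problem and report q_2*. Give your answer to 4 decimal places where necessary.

Leontief preferences: the optimum is at the kink where q_1/3 = q_2/5, i.e. q_2 = (5/3)·q_1.
Budget: p_1·q_1 + p_2·(5/3)·q_1 = I, so (3·p_1 + 5·p_2)·q_1 = 3·I.
Demand: q_1*(p_1,p_2,I) = 3·I/(3·p_1 + 5·p_2), q_2* = 5·I/(3·p_1 + 5·p_2).
Here 3·11.64 + 5·5 = 59.92, giving q_2* = 2.5868.

q_2* = 2.5868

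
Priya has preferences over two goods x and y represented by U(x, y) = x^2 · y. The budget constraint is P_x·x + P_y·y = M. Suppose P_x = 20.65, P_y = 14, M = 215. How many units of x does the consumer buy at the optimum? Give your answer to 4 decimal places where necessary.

x* = 6.9411

Tangency: MRS = 2·y/x = P_x/P_y.
So 2·P_y·y = P_x·x; combined with the budget, a share 2/3 of income goes to x.
Demand: x*(P_x,P_y,M) = 2/3·M/P_x and y* = 1/3·M/P_y.
At P_x=20.65, P_y=14, M=215: x* = 2/3·215/20.65 = 6.9411.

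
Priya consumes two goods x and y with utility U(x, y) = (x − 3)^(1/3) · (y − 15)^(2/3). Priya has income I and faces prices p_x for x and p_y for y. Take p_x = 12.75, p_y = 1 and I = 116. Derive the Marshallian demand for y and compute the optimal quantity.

This is Cobb-Douglas in (x−3, y−15): tangency gives 1/3·p_y·(y−15) = 2/3·p_x·(x−3).
Substituting into the budget: x* = 3 + 1/3·(I − 3·p_x − 15·p_y)/p_x, and y* = 15 + 2/3·(…)/p_y.
Discretionary income = 116 − 3·12.75 − 15·1 = 62.75; y* = 15 + 2/3·62.75/1 = 56.8333.

y* = 56.8333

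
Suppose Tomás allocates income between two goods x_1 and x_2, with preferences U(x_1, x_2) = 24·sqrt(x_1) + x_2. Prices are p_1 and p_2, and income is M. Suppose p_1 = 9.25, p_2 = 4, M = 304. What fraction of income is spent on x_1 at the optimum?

MU_x_1 = 12/√x_1, MU_x_2 = 1. Tangency: 12/√x_1 = p_1/p_2.
Solve: √x_1 = 12·p_2/p_1, so x_1*(p_1,p_2) = (12·p_2/p_1)², and x_2* = (M − p_1·x_1*)/p_2.
Plugging in: x_1* = (12·4/9.25)² = 26.9277, x_2* = 13.7297.
Expenditure on x_1: 9.25·26.9277 = 249.0811; share = 0.8193.

share on x_1 = 0.8193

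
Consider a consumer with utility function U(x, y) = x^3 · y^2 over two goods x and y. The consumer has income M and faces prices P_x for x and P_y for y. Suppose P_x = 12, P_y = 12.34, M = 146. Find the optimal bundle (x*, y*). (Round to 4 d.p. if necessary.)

Tangency: MRS = (3/2)·y/x = P_x/P_y.
So 3·P_y·y = 2·P_x·x; combined with the budget, a share 0.6 of income goes to x.
Demand: x*(P_x,P_y,M) = 0.6·M/P_x and y* = 0.4·M/P_y.
At P_x=12, P_y=12.34, M=146: x* = 0.6·146/12 = 7.3, y* = 4.7326.

x* = 7.3, y* = 4.7326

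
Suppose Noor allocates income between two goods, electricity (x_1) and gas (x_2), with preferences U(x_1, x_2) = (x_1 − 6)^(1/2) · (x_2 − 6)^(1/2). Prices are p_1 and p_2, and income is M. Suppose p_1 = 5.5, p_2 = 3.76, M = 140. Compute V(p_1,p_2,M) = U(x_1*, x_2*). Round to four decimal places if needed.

Let x_1' = x_1−6, x_2' = x_2−6. MRS = x_2'/x_1' = p_1/p_2.
Substituting into the budget: x_1* = 6 + 0.5·(M − 6·p_1 − 6·p_2)/p_1, and x_2* = 6 + 0.5·(…)/p_2.
Discretionary income = 140 − 6·5.5 − 6·3.76 = 84.44; x_1* = 6 + 0.5·84.44/5.5 = 13.6764; x_2* = 6 + 0.5·84.44/3.76 = 17.2287.
Utility at the optimum: U(13.6764, 17.2287) = 9.2842.

V = 9.2842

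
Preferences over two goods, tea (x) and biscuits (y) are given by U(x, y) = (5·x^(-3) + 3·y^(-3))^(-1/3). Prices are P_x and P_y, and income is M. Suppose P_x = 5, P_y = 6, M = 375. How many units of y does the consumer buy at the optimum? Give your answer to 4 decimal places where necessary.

MRS = MU_x/MU_y = (5/3)·(y/x)^(4). Set equal to P_x/P_y.
Hence y/x = ((3/5)·P_x/P_y)^(1/(4)), i.e. raised to the 0.25 power.
With the ratio pinned down, the budget gives x* = M/(P_x + P_y·(y/x)) and y* = (y/x)·x*.
Numerically y/x = 0.840896, so x* = 375/(5 + 6·0.840896) = 37.3306 and y* = 0.840896·37.3306 = 31.3912.

y* = 31.3912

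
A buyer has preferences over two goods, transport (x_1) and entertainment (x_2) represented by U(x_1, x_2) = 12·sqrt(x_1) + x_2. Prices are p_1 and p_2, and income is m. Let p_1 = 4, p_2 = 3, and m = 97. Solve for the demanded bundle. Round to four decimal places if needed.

x_1* = 20.25, x_2* = 5.3333

MU_x_1 = 6/√x_1, MU_x_2 = 1. Tangency: 6/√x_1 = p_1/p_2.
Solve: √x_1 = 6·p_2/p_1, so x_1*(p_1,p_2) = (6·p_2/p_1)², and x_2* = (m − p_1·x_1*)/p_2.
Plugging in: x_1* = (6·3/4)² = 20.25, x_2* = 5.3333.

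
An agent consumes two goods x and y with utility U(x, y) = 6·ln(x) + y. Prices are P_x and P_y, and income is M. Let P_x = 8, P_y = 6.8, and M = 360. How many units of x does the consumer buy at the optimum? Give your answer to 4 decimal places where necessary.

At the given prices: x* = 6·6.8/8 = 5.1.

x* = 5.1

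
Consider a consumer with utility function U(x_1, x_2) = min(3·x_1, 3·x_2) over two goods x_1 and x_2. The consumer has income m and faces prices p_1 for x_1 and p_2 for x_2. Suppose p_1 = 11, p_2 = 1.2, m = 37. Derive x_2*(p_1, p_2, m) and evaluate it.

x_2* = 3.0328

Demand: x_1*(p_1,p_2,m) = 3·m/(3·p_1 + 3·p_2), x_2* = 3·m/(3·p_1 + 3·p_2).
Here 3·11 + 3·1.2 = 36.6, giving x_2* = 3.0328.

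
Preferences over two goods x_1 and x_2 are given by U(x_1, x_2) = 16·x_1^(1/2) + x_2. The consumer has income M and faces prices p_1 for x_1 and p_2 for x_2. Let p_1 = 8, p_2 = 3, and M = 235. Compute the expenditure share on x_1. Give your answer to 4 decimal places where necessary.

Set MRS = p_1/p_2: 8·x_1^(−1/2) = p_1/p_2.
Solve: √x_1 = 8·p_2/p_1, so x_1*(p_1,p_2) = (8·p_2/p_1)², and x_2* = (M − p_1·x_1*)/p_2.
Plugging in: x_1* = (8·3/8)² = 9, x_2* = 54.3333.
Expenditure on x_1: 8·9 = 72; share = 0.3064.

share on x_1 = 0.3064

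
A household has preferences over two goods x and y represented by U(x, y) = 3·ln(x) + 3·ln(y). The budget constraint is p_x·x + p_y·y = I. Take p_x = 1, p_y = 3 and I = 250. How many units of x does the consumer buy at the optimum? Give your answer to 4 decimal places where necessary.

x* = 125

Tangency: MRS = y/x = p_x/p_y.
Rearranging, p_y·y = p_x·x. Substituting into the budget gives p_x·x·(1 + 1) = I.
Demand: x*(p_x,p_y,I) = 0.5·I/p_x and y* = 0.5·I/p_y.
At p_x=1, p_y=3, I=250: x* = 0.5·250/1 = 125.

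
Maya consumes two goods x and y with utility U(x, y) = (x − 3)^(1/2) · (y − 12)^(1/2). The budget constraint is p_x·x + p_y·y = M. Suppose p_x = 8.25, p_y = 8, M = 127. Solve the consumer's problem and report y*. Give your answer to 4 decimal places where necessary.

y* = 12.3906

MRS = (y−12)/(x−3). Tangency with p_x/p_y gives y−12 = (p_x/p_y)·(x−3).
After buying the subsistence bundle (3, 12), a share 0.5 of the remaining income goes to x: x* = 3 + 0.5·(M − 3p_x − 12p_y)/p_x.
Discretionary income = 127 − 3·8.25 − 12·8 = 6.25; y* = 12 + 0.5·6.25/8 = 12.3906.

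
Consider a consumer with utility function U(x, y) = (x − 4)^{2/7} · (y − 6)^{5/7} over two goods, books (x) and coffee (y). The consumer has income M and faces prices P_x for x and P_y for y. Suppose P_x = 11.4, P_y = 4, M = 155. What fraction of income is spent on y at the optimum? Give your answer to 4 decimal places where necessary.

share on y = 0.5484

MRS = (2/5)·(y−6)/(x−4). Tangency with P_x/P_y gives y−6 = (5/2)·(P_x/P_y)·(x−4).
Substituting into the budget: x* = 4 + 2/7·(M − 4·P_x − 6·P_y)/P_x, and y* = 6 + 5/7·(…)/P_y.
Discretionary income = 155 − 4·11.4 − 6·4 = 85.4; x* = 4 + 2/7·85.4/11.4 = 6.1404; y* = 6 + 5/7·85.4/4 = 21.25.
Expenditure on y: 4·21.25 = 85; share = 0.5484.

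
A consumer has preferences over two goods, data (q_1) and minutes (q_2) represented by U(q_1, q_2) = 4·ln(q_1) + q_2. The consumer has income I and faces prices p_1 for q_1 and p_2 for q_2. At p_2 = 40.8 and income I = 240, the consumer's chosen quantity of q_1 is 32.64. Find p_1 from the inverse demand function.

p_1 = 5

Set MRS = p_1/p_2: (4/q_1)/1 = p_1/p_2.
So q_1*(p_1,p_2) = 4·p_2/p_1, independent of income; and q_2* = (I − 4·p_2)/p_2.
Set q_1* = 32.64 in the demand function and solve for p_1: p_1 = 5.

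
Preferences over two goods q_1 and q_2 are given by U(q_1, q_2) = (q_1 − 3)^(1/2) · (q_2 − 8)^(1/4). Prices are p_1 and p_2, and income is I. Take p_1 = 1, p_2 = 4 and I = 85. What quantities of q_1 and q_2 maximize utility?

q_1* = 36.3333, q_2* = 12.1667

Let q_1' = q_1−3, q_2' = q_2−8. MRS = 2·q_2'/q_1' = p_1/p_2.
After buying the subsistence bundle (3, 8), a share 2/3 of the remaining income goes to q_1: q_1* = 3 + 2/3·(I − 3p_1 − 8p_2)/p_1.
Discretionary income = 85 − 3·1 − 8·4 = 50; q_1* = 3 + 2/3·50/1 = 36.3333; q_2* = 8 + 1/3·50/4 = 12.1667.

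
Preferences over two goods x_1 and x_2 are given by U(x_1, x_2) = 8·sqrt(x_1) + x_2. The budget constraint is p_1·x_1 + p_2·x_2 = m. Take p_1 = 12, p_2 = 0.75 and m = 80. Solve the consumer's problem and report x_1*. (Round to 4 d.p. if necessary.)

x_1* = 0.0625

Set MRS = p_1/p_2: 4·x_1^(−1/2) = p_1/p_2.
Solve: √x_1 = 4·p_2/p_1, so x_1*(p_1,p_2) = (4·p_2/p_1)², and x_2* = (m − p_1·x_1*)/p_2.
Plugging in: x_1* = (4·0.75/12)² = 0.0625.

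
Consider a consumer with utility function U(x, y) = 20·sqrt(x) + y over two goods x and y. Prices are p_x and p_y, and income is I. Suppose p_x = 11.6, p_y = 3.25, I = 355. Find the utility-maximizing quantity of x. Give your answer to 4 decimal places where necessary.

x* = 7.8497

Set MRS = p_x/p_y: 10·x^(−1/2) = p_x/p_y.
Solve: √x = 10·p_y/p_x, so x*(p_x,p_y) = (10·p_y/p_x)², and y* = (I − p_x·x*)/p_y.
Plugging in: x* = (10·3.25/11.6)² = 7.8497.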